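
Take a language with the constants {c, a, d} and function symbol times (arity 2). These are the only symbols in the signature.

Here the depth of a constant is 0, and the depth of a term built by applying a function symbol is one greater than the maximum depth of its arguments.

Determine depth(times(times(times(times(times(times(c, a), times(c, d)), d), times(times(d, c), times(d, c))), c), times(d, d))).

depth(times(c, a)) = 1 + max(0, 0) = 1
depth(times(c, d)) = 1 + max(0, 0) = 1
depth(times(times(c, a), times(c, d))) = 1 + max(1, 1) = 2
depth(times(times(times(c, a), times(c, d)), d)) = 1 + max(2, 0) = 3
depth(times(d, c)) = 1 + max(0, 0) = 1
depth(times(times(d, c), times(d, c))) = 1 + max(1, 1) = 2
depth(times(times(times(times(c, a), times(c, d)), d), times(times(d, c), times(d, c)))) = 1 + max(3, 2) = 4
depth(times(times(times(times(times(c, a), times(c, d)), d), times(times(d, c), times(d, c))), c)) = 1 + max(4, 0) = 5
depth(times(d, d)) = 1 + max(0, 0) = 1
depth(times(times(times(times(times(times(c, a), times(c, d)), d), times(times(d, c), times(d, c))), c), times(d, d))) = 1 + max(5, 1) = 6

6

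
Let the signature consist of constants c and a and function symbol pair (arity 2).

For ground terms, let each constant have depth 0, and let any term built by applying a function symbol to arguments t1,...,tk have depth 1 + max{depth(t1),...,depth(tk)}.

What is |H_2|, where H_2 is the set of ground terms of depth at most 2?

Write N_k for the number of ground terms of depth ≤ k. A term of depth ≤ k is either a constant or a function symbol applied to arguments of depth ≤ k−1, so N_k = 2 + N_{k-1}^2.
N_0 = 2
N_1 = 2 + 2^2 = 6
N_2 = 2 + 6^2 = 38

38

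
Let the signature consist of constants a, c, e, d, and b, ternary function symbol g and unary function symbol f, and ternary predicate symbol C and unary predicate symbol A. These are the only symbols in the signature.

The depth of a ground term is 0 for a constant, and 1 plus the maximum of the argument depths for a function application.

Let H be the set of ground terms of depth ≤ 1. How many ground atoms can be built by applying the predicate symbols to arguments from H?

First count ground terms of depth ≤ 1.
Count level by level. With function symbols g/3, f/1, the terms of depth ≤ k are the 5 constants together with each function applied to depth-≤(k−1) tuples, so N_k = 5 + N_{k-1}^3 + N_{k-1}.
N_0 = 5
N_1 = 5 + 5^3 + 5 = 135
So |H| = 135.
Ground atoms are formed by filling each argument slot of a predicate with a term from H, so an r-ary predicate gives |H|^r atoms:
  C: 135^3 = 2460375;  A: 135
Total ground atoms: 2460375 + 135 = 2460510.

2460510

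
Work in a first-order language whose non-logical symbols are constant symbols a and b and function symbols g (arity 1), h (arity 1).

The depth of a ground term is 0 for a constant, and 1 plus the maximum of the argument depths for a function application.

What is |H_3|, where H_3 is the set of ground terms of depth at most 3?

Write N_k for the number of ground terms of depth ≤ k. A term of depth ≤ k is either a constant or a function symbol applied to arguments of depth ≤ k−1, so N_k = 2 + N_{k-1} + N_{k-1}.
N_0 = 2
N_1 = 2 + 2 + 2 = 6
N_2 = 2 + 6 + 6 = 14
N_3 = 2 + 14 + 14 = 30

30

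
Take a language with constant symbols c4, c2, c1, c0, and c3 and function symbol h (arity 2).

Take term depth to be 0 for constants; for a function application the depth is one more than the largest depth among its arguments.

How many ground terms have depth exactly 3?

818125

Write N_k for the number of ground terms of depth ≤ k. A term of depth ≤ k is either a constant or a function symbol applied to arguments of depth ≤ k−1, so N_k = 5 + N_{k-1}^2.
N_0 = 5
N_1 = 5 + 5^2 = 30
N_2 = 5 + 30^2 = 905
N_3 = 5 + 905^2 = 819030
Terms of depth exactly 3: N_3 − N_2 = 819030 − 905 = 818125.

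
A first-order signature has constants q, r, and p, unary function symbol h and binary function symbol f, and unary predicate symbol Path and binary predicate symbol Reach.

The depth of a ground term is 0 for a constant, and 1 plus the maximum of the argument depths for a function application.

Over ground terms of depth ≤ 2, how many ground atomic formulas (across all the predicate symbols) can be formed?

First count ground terms of depth ≤ 2.
Write N_k for the number of ground terms of depth ≤ k. A term of depth ≤ k is either a constant or a function symbol applied to arguments of depth ≤ k−1, so N_k = 3 + N_{k-1} + N_{k-1}^2.
N_0 = 3
N_1 = 3 + 3 + 3^2 = 15
N_2 = 3 + 15 + 15^2 = 243
So |H| = 243.
For each predicate symbol, the number of ground atoms is |H| raised to its arity; summing:
  Path: 243;  Reach: 243^2 = 59049
Total ground atoms: 243 + 59049 = 59292.

59292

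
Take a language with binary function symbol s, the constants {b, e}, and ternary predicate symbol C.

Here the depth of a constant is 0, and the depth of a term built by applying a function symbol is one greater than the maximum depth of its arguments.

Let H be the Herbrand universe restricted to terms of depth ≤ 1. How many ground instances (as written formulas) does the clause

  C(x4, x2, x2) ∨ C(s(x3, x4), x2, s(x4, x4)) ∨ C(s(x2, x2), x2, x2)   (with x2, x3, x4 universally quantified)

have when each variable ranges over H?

216

Ground terms of depth ≤ 1:
  Count level by level. With function symbols s/2, the terms of depth ≤ k are the 2 constants together with each function applied to depth-≤(k−1) tuples, so N_k = 2 + N_{k-1}^2.
  N_0 = 2
  N_1 = 2 + 2^2 = 6
  Explicitly: b, e, s(b, b), s(b, e), s(e, b), s(e, e).
So there are 6 ground terms available for substitution.
Each of x2, x3, x4 ranges independently over the available ground terms, and distinct assignments produce distinct instances.
Number of ground instances = 6^3 = 216.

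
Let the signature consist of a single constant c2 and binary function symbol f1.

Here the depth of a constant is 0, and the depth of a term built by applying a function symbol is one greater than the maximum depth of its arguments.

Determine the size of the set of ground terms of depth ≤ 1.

Write N_k for the number of ground terms of depth ≤ k. A term of depth ≤ k is either a constant or a function symbol applied to arguments of depth ≤ k−1, so N_k = 1 + N_{k-1}^2.
N_0 = 1
N_1 = 1 + 1^2 = 2
Explicitly: c2, f1(c2, c2).

2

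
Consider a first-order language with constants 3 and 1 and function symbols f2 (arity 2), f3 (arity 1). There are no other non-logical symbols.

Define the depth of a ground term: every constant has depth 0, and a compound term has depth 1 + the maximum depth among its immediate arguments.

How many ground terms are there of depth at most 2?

Let N_k = |{terms of depth ≤ k}|. Then N_0 = 2 and N_k = 2 + N_{k-1}^2 + N_{k-1} for k ≥ 1 (one summand per function symbol, arity giving the exponent).
N_0 = 2
N_1 = 2 + 2^2 + 2 = 8
N_2 = 2 + 8^2 + 8 = 74

74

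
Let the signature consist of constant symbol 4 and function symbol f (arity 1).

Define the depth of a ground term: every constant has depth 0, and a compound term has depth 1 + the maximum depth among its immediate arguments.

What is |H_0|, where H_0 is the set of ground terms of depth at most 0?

1

Let N_k count ground terms of depth at most k. Each non-constant term of depth ≤ k is some function symbol applied to depth-≤(k−1) arguments, giving N_k = 1 + N_{k-1}.
N_0 = 1
Explicitly: 4.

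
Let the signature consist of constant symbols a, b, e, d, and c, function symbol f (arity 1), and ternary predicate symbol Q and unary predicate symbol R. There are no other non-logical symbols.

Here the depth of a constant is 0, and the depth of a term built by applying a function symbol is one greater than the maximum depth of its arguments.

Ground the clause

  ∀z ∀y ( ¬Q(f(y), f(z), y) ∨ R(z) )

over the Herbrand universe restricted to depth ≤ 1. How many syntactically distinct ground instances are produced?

Ground terms of depth ≤ 1:
  Write N_k for the number of ground terms of depth ≤ k. A term of depth ≤ k is either a constant or a function symbol applied to arguments of depth ≤ k−1, so N_k = 5 + N_{k-1}.
  N_0 = 5
  N_1 = 5 + 5 = 10
So there are 10 ground terms available for substitution.
There are 2 variables to instantiate (z, y), each occurring in at least one literal, so different choices give different ground instances.
Number of ground instances = 10^2 = 100.

100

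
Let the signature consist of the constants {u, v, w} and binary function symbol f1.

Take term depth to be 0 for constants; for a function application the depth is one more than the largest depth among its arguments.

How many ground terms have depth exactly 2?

Count level by level. With function symbols f1/2, the terms of depth ≤ k are the 3 constants together with each function applied to depth-≤(k−1) tuples, so N_k = 3 + N_{k-1}^2.
N_0 = 3
N_1 = 3 + 3^2 = 12
N_2 = 3 + 12^2 = 147
Terms of depth exactly 2: N_2 − N_1 = 147 − 12 = 135.

135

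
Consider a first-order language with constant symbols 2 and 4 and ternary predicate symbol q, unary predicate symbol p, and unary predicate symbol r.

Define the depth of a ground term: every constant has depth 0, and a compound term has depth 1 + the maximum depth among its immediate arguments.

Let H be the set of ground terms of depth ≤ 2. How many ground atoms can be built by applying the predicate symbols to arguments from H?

First count ground terms of depth ≤ 2.
With no function symbols every ground term is a constant, so there are exactly 2 ground terms at every depth bound.
N_0 = 2
N_1 = 2
N_2 = 2
So |H| = 2.
For each predicate symbol, the number of ground atoms is |H| raised to its arity; summing:
  q: 2^3 = 8;  p: 2;  r: 2
Total ground atoms: 8 + 2 + 2 = 12.

12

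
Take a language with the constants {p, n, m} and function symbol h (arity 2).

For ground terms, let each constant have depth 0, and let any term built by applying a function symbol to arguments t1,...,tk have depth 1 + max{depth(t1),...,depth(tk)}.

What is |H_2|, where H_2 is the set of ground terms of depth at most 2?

147

Write N_k for the number of ground terms of depth ≤ k. A term of depth ≤ k is either a constant or a function symbol applied to arguments of depth ≤ k−1, so N_k = 3 + N_{k-1}^2.
N_0 = 3
N_1 = 3 + 3^2 = 12
N_2 = 3 + 12^2 = 147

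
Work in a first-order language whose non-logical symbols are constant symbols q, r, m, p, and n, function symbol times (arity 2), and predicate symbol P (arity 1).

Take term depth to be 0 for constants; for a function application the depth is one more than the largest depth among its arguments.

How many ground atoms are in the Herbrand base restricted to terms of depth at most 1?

30

First count ground terms of depth ≤ 1.
Let N_k count ground terms of depth at most k. Each non-constant term of depth ≤ k is some function symbol applied to depth-≤(k−1) arguments, giving N_k = 5 + N_{k-1}^2.
N_0 = 5
N_1 = 5 + 5^2 = 30
So |H| = 30.
A ground atom is a predicate applied to a tuple of terms from H, so the count is the sum over predicates of |H|^arity:
  P: 30
Total ground atoms: 30.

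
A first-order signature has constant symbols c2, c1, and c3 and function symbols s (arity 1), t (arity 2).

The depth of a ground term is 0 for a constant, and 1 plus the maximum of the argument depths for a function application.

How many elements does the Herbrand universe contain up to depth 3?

Let N_k count ground terms of depth at most k. Each non-constant term of depth ≤ k is some function symbol applied to depth-≤(k−1) arguments, giving N_k = 3 + N_{k-1} + N_{k-1}^2.
N_0 = 3
N_1 = 3 + 3 + 3^2 = 15
N_2 = 3 + 15 + 15^2 = 243
N_3 = 3 + 243 + 243^2 = 59295

59295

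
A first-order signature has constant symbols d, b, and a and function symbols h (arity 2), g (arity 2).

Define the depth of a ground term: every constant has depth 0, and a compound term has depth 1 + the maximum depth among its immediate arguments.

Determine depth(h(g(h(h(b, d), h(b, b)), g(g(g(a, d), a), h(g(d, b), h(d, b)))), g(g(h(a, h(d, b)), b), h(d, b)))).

depth(h(b, d)) = 1 + max(0, 0) = 1
depth(h(b, b)) = 1 + max(0, 0) = 1
depth(h(h(b, d), h(b, b))) = 1 + max(1, 1) = 2
depth(g(a, d)) = 1 + max(0, 0) = 1
depth(g(g(a, d), a)) = 1 + max(1, 0) = 2
depth(g(d, b)) = 1 + max(0, 0) = 1
depth(h(d, b)) = 1 + max(0, 0) = 1
depth(h(g(d, b), h(d, b))) = 1 + max(1, 1) = 2
depth(g(g(g(a, d), a), h(g(d, b), h(d, b)))) = 1 + max(2, 2) = 3
depth(g(h(h(b, d), h(b, b)), g(g(g(a, d), a), h(g(d, b), h(d, b))))) = 1 + max(2, 3) = 4
depth(h(a, h(d, b))) = 1 + max(0, 1) = 2
depth(g(h(a, h(d, b)), b)) = 1 + max(2, 0) = 3
depth(g(g(h(a, h(d, b)), b), h(d, b))) = 1 + max(3, 1) = 4
depth(h(g(h(h(b, d), h(b, b)), g(g(g(a, d), a), h(g(d, b), h(d, b)))), g(g(h(a, h(d, b)), b), h(d, b)))) = 1 + max(4, 4) = 5

5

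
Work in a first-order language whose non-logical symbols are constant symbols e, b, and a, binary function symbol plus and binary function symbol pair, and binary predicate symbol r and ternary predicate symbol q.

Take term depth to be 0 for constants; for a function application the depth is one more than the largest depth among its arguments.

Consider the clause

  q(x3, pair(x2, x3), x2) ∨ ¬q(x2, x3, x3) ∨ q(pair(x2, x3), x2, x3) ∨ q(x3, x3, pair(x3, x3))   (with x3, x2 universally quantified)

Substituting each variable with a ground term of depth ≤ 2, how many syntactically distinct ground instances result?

783225

Ground terms of depth ≤ 2:
  Count level by level. With function symbols plus/2, pair/2, the terms of depth ≤ k are the 3 constants together with each function applied to depth-≤(k−1) tuples, so N_k = 3 + N_{k-1}^2 + N_{k-1}^2.
  N_0 = 3
  N_1 = 3 + 3^2 + 3^2 = 21
  N_2 = 3 + 21^2 + 21^2 = 885
So there are 885 ground terms available for substitution.
Each of x3, x2 ranges independently over the available ground terms, and distinct assignments produce distinct instances.
Number of ground instances = 885^2 = 783225.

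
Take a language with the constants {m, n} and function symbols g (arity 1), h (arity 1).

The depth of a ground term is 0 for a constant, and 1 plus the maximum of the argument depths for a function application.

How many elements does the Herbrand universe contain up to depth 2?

14

Count level by level. With function symbols g/1, h/1, the terms of depth ≤ k are the 2 constants together with each function applied to depth-≤(k−1) tuples, so N_k = 2 + N_{k-1} + N_{k-1}.
N_0 = 2
N_1 = 2 + 2 + 2 = 6
N_2 = 2 + 6 + 6 = 14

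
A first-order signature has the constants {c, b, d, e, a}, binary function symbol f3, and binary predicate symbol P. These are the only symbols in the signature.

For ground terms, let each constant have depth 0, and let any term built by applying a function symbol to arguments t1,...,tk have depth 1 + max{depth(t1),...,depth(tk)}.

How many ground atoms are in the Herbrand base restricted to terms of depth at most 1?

900

First count ground terms of depth ≤ 1.
Write N_k for the number of ground terms of depth ≤ k. A term of depth ≤ k is either a constant or a function symbol applied to arguments of depth ≤ k−1, so N_k = 5 + N_{k-1}^2.
N_0 = 5
N_1 = 5 + 5^2 = 30
So |H| = 30.
Ground atoms are formed by filling each argument slot of a predicate with a term from H, so an r-ary predicate gives |H|^r atoms:
  P: 30^2 = 900
Total ground atoms: 900.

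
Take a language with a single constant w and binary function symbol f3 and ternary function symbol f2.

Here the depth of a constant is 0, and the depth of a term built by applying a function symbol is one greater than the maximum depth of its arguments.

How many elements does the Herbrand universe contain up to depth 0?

If N_k denotes the number of depth-≤k ground terms, the 1 constant gives N_0 = 1, and each function symbol of arity r contributes N_{k-1}^r new terms at level k: N_k = 1 + N_{k-1}^2 + N_{k-1}^3.
N_0 = 1
Explicitly: w.

1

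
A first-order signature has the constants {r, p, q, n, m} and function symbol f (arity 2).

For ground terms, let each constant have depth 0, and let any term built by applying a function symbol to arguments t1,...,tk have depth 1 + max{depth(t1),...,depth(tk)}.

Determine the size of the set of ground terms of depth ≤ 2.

Let N_k = |{terms of depth ≤ k}|. Then N_0 = 5 and N_k = 5 + N_{k-1}^2 for k ≥ 1 (one summand per function symbol, arity giving the exponent).
N_0 = 5
N_1 = 5 + 5^2 = 30
N_2 = 5 + 30^2 = 905

905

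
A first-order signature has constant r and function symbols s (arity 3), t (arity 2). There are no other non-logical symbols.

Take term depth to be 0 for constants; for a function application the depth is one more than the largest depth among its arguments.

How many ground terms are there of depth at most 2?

37

Let N_k count ground terms of depth at most k. Each non-constant term of depth ≤ k is some function symbol applied to depth-≤(k−1) arguments, giving N_k = 1 + N_{k-1}^3 + N_{k-1}^2.
N_0 = 1
N_1 = 1 + 1^3 + 1^2 = 3
N_2 = 1 + 3^3 + 3^2 = 37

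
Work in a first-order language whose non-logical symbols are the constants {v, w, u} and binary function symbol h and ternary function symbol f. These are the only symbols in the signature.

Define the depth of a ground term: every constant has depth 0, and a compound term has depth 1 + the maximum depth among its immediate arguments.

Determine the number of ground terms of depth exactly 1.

Count level by level. With function symbols h/2, f/3, the terms of depth ≤ k are the 3 constants together with each function applied to depth-≤(k−1) tuples, so N_k = 3 + N_{k-1}^2 + N_{k-1}^3.
N_0 = 3
N_1 = 3 + 3^2 + 3^3 = 39
Terms of depth exactly 1: N_1 − N_0 = 39 − 3 = 36.

36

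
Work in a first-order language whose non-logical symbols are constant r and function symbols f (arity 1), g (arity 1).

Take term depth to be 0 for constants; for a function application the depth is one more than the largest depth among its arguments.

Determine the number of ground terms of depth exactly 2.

4

If N_k denotes the number of depth-≤k ground terms, the 1 constant gives N_0 = 1, and each function symbol of arity r contributes N_{k-1}^r new terms at level k: N_k = 1 + N_{k-1} + N_{k-1}.
N_0 = 1
N_1 = 1 + 1 + 1 = 3
N_2 = 1 + 3 + 3 = 7
Terms of depth exactly 2: N_2 − N_1 = 7 − 3 = 4.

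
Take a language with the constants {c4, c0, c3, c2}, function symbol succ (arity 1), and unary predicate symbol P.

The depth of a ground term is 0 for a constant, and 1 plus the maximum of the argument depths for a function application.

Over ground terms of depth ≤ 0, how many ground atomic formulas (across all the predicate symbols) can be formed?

4

First count ground terms of depth ≤ 0.
Count level by level. With function symbols succ/1, the terms of depth ≤ k are the 4 constants together with each function applied to depth-≤(k−1) tuples, so N_k = 4 + N_{k-1}.
N_0 = 4
So |H| = 4.
For each predicate symbol, the number of ground atoms is |H| raised to its arity; summing:
  P: 4
Total ground atoms: 4.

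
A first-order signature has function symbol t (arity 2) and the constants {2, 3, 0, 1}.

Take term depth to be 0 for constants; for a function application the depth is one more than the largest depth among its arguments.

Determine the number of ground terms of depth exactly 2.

384

Let N_k = |{terms of depth ≤ k}|. Then N_0 = 4 and N_k = 4 + N_{k-1}^2 for k ≥ 1 (one summand per function symbol, arity giving the exponent).
N_0 = 4
N_1 = 4 + 4^2 = 20
N_2 = 4 + 20^2 = 404
Terms of depth exactly 2: N_2 − N_1 = 404 − 20 = 384.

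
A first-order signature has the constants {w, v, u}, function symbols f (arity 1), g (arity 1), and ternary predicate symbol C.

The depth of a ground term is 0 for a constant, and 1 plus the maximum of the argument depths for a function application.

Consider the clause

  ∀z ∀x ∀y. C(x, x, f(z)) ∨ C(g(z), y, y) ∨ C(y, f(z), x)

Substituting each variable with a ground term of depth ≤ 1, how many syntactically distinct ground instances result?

Ground terms of depth ≤ 1:
  Let N_k = |{terms of depth ≤ k}|. Then N_0 = 3 and N_k = 3 + N_{k-1} + N_{k-1} for k ≥ 1 (one summand per function symbol, arity giving the exponent).
  N_0 = 3
  N_1 = 3 + 3 + 3 = 9
  Explicitly: w, v, u, f(w), f(v), f(u), g(w), g(v), g(u).
So there are 9 ground terms available for substitution.
Each of z, x, y ranges independently over the available ground terms, and distinct assignments produce distinct instances.
Number of ground instances = 9^3 = 729.

729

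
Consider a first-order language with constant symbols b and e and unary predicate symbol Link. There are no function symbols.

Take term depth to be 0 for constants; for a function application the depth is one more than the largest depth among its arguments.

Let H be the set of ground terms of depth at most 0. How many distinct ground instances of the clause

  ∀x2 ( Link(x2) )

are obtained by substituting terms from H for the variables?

2

Ground terms of depth ≤ 0:
  With no function symbols every ground term is a constant, so there are exactly 2 ground terms at every depth bound.
  N_0 = 2
  Explicitly: b, e.
So there are 2 ground terms available for substitution.
The clause has 1 distinct variable (x2), which appears in the body. In the free term algebra distinct substitutions yield syntactically distinct ground instances.
Number of ground instances = 2.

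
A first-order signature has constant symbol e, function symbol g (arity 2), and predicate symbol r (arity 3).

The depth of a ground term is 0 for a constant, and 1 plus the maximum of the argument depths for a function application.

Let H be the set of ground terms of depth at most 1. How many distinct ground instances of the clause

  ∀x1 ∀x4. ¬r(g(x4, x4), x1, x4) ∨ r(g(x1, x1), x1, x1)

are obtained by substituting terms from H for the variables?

4

Ground terms of depth ≤ 1:
  Write N_k for the number of ground terms of depth ≤ k. A term of depth ≤ k is either a constant or a function symbol applied to arguments of depth ≤ k−1, so N_k = 1 + N_{k-1}^2.
  N_0 = 1
  N_1 = 1 + 1^2 = 2
So there are 2 ground terms available for substitution.
There are 2 variables to instantiate (x1, x4), each occurring in at least one literal, so different choices give different ground instances.
Number of ground instances = 2^2 = 4.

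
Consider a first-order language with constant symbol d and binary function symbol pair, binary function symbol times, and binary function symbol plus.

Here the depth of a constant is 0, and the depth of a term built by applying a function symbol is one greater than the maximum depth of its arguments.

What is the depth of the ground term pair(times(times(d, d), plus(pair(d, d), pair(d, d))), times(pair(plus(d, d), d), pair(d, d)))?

depth(times(d, d)) = 1 + max(0, 0) = 1
depth(pair(d, d)) = 1 + max(0, 0) = 1
depth(plus(pair(d, d), pair(d, d))) = 1 + max(1, 1) = 2
depth(times(times(d, d), plus(pair(d, d), pair(d, d)))) = 1 + max(1, 2) = 3
depth(plus(d, d)) = 1 + max(0, 0) = 1
depth(pair(plus(d, d), d)) = 1 + max(1, 0) = 2
depth(times(pair(plus(d, d), d), pair(d, d))) = 1 + max(2, 1) = 3
depth(pair(times(times(d, d), plus(pair(d, d), pair(d, d))), times(pair(plus(d, d), d), pair(d, d)))) = 1 + max(3, 3) = 4

4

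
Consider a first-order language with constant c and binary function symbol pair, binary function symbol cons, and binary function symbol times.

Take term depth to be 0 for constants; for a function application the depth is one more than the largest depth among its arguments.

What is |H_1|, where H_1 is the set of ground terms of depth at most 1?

Count level by level. With function symbols pair/2, cons/2, times/2, the terms of depth ≤ k are the 1 constant together with each function applied to depth-≤(k−1) tuples, so N_k = 1 + N_{k-1}^2 + N_{k-1}^2 + N_{k-1}^2.
N_0 = 1
N_1 = 1 + 1^2 + 1^2 + 1^2 = 4
Explicitly: c, pair(c, c), cons(c, c), times(c, c).

4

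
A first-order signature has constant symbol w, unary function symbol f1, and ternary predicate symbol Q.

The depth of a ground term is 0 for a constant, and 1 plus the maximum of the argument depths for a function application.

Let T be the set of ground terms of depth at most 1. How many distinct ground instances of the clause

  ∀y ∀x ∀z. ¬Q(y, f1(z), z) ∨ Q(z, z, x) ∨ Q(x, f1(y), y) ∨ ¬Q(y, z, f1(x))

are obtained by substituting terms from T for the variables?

Ground terms of depth ≤ 1:
  Let N_k count ground terms of depth at most k. Each non-constant term of depth ≤ k is some function symbol applied to depth-≤(k−1) arguments, giving N_k = 1 + N_{k-1}.
  N_0 = 1
  N_1 = 1 + 1 = 2
So there are 2 ground terms available for substitution.
Each of y, x, z ranges independently over the available ground terms, and distinct assignments produce distinct instances.
Number of ground instances = 2^3 = 8.

8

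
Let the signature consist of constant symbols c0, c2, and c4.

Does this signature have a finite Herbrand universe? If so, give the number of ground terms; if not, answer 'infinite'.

3

There are no function symbols, so every ground term is one of the 3 constants.
The Herbrand universe is {c0, c2, c4}, which is finite with 3 elements.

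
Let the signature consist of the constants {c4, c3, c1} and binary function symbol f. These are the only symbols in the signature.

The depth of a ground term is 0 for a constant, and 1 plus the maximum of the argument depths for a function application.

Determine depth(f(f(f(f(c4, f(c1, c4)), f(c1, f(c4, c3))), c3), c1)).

5

depth(f(c1, c4)) = 1 + max(0, 0) = 1
depth(f(c4, f(c1, c4))) = 1 + max(0, 1) = 2
depth(f(c4, c3)) = 1 + max(0, 0) = 1
depth(f(c1, f(c4, c3))) = 1 + max(0, 1) = 2
depth(f(f(c4, f(c1, c4)), f(c1, f(c4, c3)))) = 1 + max(2, 2) = 3
depth(f(f(f(c4, f(c1, c4)), f(c1, f(c4, c3))), c3)) = 1 + max(3, 0) = 4
depth(f(f(f(f(c4, f(c1, c4)), f(c1, f(c4, c3))), c3), c1)) = 1 + max(4, 0) = 5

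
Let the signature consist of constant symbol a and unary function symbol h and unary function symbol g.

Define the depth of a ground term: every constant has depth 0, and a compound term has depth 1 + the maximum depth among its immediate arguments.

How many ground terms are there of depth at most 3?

15

Let N_k count ground terms of depth at most k. Each non-constant term of depth ≤ k is some function symbol applied to depth-≤(k−1) arguments, giving N_k = 1 + N_{k-1} + N_{k-1}.
N_0 = 1
N_1 = 1 + 1 + 1 = 3
N_2 = 1 + 3 + 3 = 7
N_3 = 1 + 7 + 7 = 15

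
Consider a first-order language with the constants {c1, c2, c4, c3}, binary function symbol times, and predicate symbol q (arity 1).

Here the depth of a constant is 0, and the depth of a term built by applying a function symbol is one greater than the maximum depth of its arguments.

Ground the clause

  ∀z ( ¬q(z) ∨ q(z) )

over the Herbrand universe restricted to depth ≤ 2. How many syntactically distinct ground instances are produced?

404

Ground terms of depth ≤ 2:
  Write N_k for the number of ground terms of depth ≤ k. A term of depth ≤ k is either a constant or a function symbol applied to arguments of depth ≤ k−1, so N_k = 4 + N_{k-1}^2.
  N_0 = 4
  N_1 = 4 + 4^2 = 20
  N_2 = 4 + 20^2 = 404
So there are 404 ground terms available for substitution.
The body mentions the single quantified variable z; since ground terms form a free algebra, no two substitutions collapse to the same formula.
Number of ground instances = 404.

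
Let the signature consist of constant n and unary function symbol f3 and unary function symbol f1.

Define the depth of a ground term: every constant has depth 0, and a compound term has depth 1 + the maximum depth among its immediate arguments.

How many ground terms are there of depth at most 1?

Count level by level. With function symbols f3/1, f1/1, the terms of depth ≤ k are the 1 constant together with each function applied to depth-≤(k−1) tuples, so N_k = 1 + N_{k-1} + N_{k-1}.
N_0 = 1
N_1 = 1 + 1 + 1 = 3

3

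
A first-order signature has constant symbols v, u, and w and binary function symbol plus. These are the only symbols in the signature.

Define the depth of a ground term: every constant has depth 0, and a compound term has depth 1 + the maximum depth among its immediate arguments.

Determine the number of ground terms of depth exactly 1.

9

Write N_k for the number of ground terms of depth ≤ k. A term of depth ≤ k is either a constant or a function symbol applied to arguments of depth ≤ k−1, so N_k = 3 + N_{k-1}^2.
N_0 = 3
N_1 = 3 + 3^2 = 12
Terms of depth exactly 1: N_1 − N_0 = 12 − 3 = 9.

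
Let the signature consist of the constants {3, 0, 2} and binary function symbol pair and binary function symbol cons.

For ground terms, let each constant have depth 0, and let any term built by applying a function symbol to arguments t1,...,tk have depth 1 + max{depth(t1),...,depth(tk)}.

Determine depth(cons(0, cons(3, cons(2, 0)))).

depth(cons(2, 0)) = 1 + max(0, 0) = 1
depth(cons(3, cons(2, 0))) = 1 + max(0, 1) = 2
depth(cons(0, cons(3, cons(2, 0)))) = 1 + max(0, 2) = 3

3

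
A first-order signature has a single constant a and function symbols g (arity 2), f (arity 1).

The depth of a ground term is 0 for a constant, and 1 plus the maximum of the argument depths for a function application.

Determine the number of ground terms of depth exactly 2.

10

Let N_k count ground terms of depth at most k. Each non-constant term of depth ≤ k is some function symbol applied to depth-≤(k−1) arguments, giving N_k = 1 + N_{k-1}^2 + N_{k-1}.
N_0 = 1
N_1 = 1 + 1^2 + 1 = 3
N_2 = 1 + 3^2 + 3 = 13
Terms of depth exactly 2: N_2 − N_1 = 13 − 3 = 10.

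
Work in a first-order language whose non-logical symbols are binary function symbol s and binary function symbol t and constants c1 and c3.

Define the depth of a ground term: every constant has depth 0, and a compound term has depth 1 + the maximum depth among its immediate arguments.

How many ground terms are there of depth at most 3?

If N_k denotes the number of depth-≤k ground terms, the 2 constants give N_0 = 2, and each function symbol of arity r contributes N_{k-1}^r new terms at level k: N_k = 2 + N_{k-1}^2 + N_{k-1}^2.
N_0 = 2
N_1 = 2 + 2^2 + 2^2 = 10
N_2 = 2 + 10^2 + 10^2 = 202
N_3 = 2 + 202^2 + 202^2 = 81610

81610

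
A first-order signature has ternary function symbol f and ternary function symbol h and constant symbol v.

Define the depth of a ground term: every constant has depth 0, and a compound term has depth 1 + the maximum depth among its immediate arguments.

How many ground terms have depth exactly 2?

If N_k denotes the number of depth-≤k ground terms, the 1 constant gives N_0 = 1, and each function symbol of arity r contributes N_{k-1}^r new terms at level k: N_k = 1 + N_{k-1}^3 + N_{k-1}^3.
N_0 = 1
N_1 = 1 + 1^3 + 1^3 = 3
N_2 = 1 + 3^3 + 3^3 = 55
Terms of depth exactly 2: N_2 − N_1 = 55 − 3 = 52.

52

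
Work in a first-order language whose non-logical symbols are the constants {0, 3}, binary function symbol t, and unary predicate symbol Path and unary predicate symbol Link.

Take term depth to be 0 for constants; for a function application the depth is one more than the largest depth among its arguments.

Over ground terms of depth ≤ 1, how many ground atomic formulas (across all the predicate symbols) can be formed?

First count ground terms of depth ≤ 1.
Write N_k for the number of ground terms of depth ≤ k. A term of depth ≤ k is either a constant or a function symbol applied to arguments of depth ≤ k−1, so N_k = 2 + N_{k-1}^2.
N_0 = 2
N_1 = 2 + 2^2 = 6
So |H| = 6.
Ground atoms are formed by filling each argument slot of a predicate with a term from H, so an r-ary predicate gives |H|^r atoms:
  Path: 6;  Link: 6
Total ground atoms: 6 + 6 = 12.

12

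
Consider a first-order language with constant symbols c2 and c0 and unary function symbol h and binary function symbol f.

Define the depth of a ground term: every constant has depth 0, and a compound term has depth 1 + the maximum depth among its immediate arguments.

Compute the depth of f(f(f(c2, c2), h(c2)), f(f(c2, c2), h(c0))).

depth(f(c2, c2)) = 1 + max(0, 0) = 1
depth(h(c2)) = 1 + depth(c2) = 1 + 0 = 1
depth(f(f(c2, c2), h(c2))) = 1 + max(1, 1) = 2
depth(h(c0)) = 1 + depth(c0) = 1 + 0 = 1
depth(f(f(c2, c2), h(c0))) = 1 + max(1, 1) = 2
depth(f(f(f(c2, c2), h(c2)), f(f(c2, c2), h(c0)))) = 1 + max(2, 2) = 3

3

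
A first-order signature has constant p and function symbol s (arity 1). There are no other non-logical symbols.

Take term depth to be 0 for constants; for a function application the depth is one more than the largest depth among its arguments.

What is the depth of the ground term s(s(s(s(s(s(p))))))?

depth(s(p)) = 1 + depth(p) = 1 + 0 = 1
depth(s(s(p))) = 1 + depth(s(p)) = 1 + 1 = 2
depth(s(s(s(p)))) = 1 + depth(s(s(p))) = 1 + 2 = 3
depth(s(s(s(s(p))))) = 1 + depth(s(s(s(p)))) = 1 + 3 = 4
depth(s(s(s(s(s(p)))))) = 1 + depth(s(s(s(s(p))))) = 1 + 4 = 5
depth(s(s(s(s(s(s(p))))))) = 1 + depth(s(s(s(s(s(p)))))) = 1 + 5 = 6

6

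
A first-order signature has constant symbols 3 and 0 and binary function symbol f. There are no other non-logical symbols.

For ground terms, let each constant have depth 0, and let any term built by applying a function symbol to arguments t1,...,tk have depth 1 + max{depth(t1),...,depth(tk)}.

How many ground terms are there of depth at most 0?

2

Write N_k for the number of ground terms of depth ≤ k. A term of depth ≤ k is either a constant or a function symbol applied to arguments of depth ≤ k−1, so N_k = 2 + N_{k-1}^2.
N_0 = 2
Explicitly: 3, 0.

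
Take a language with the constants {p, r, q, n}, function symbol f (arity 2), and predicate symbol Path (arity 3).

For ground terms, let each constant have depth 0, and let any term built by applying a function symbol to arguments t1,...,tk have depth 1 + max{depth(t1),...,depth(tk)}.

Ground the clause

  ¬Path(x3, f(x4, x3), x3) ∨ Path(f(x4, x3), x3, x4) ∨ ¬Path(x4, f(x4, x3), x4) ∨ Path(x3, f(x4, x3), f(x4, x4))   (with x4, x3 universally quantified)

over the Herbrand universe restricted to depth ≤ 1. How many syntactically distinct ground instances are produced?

400

Ground terms of depth ≤ 1:
  If N_k denotes the number of depth-≤k ground terms, the 4 constants give N_0 = 4, and each function symbol of arity r contributes N_{k-1}^r new terms at level k: N_k = 4 + N_{k-1}^2.
  N_0 = 4
  N_1 = 4 + 4^2 = 20
So there are 20 ground terms available for substitution.
The body mentions every one of the 2 quantified variables; since ground terms form a free algebra, no two substitutions collapse to the same formula.
Number of ground instances = 20^2 = 400.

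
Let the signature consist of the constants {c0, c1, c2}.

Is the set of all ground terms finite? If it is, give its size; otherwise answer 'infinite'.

3

There are no function symbols, so every ground term is one of the 3 constants.
The Herbrand universe is {c0, c1, c2}, which is finite with 3 elements.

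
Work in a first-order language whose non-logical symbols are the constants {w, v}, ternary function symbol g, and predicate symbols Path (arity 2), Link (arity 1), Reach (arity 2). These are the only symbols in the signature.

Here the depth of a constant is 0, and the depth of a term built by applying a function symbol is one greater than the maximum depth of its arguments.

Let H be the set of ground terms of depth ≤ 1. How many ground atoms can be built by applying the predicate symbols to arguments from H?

210

First count ground terms of depth ≤ 1.
If N_k denotes the number of depth-≤k ground terms, the 2 constants give N_0 = 2, and each function symbol of arity r contributes N_{k-1}^r new terms at level k: N_k = 2 + N_{k-1}^3.
N_0 = 2
N_1 = 2 + 2^3 = 10
So |H| = 10.
For each predicate symbol, the number of ground atoms is |H| raised to its arity; summing:
  Path: 10^2 = 100;  Link: 10;  Reach: 10^2 = 100
Total ground atoms: 100 + 10 + 100 = 210.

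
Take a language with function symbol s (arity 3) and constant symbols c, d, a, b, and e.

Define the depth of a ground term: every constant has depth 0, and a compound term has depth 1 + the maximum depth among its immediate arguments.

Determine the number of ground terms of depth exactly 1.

125

Let N_k = |{terms of depth ≤ k}|. Then N_0 = 5 and N_k = 5 + N_{k-1}^3 for k ≥ 1 (one summand per function symbol, arity giving the exponent).
N_0 = 5
N_1 = 5 + 5^3 = 130
Terms of depth exactly 1: N_1 − N_0 = 130 − 5 = 125.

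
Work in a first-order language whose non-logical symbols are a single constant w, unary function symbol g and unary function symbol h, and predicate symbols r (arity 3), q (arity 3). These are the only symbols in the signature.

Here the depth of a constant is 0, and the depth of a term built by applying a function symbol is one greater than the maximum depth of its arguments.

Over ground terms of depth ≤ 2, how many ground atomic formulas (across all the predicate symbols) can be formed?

First count ground terms of depth ≤ 2.
Write N_k for the number of ground terms of depth ≤ k. A term of depth ≤ k is either a constant or a function symbol applied to arguments of depth ≤ k−1, so N_k = 1 + N_{k-1} + N_{k-1}.
N_0 = 1
N_1 = 1 + 1 + 1 = 3
N_2 = 1 + 3 + 3 = 7
Explicitly: w, g(w), g(g(w)), g(h(w)), h(w), h(g(w)), h(h(w)).
So |H| = 7.
Ground atoms are formed by filling each argument slot of a predicate with a term from H, so an r-ary predicate gives |H|^r atoms:
  r: 7^3 = 343;  q: 7^3 = 343
Total ground atoms: 343 + 343 = 686.

686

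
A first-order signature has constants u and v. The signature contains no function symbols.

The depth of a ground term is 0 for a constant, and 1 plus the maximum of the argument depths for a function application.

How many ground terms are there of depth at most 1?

With no function symbols every ground term is a constant, so there are exactly 2 ground terms at every depth bound.
N_0 = 2
N_1 = 2
Explicitly: u, v.

2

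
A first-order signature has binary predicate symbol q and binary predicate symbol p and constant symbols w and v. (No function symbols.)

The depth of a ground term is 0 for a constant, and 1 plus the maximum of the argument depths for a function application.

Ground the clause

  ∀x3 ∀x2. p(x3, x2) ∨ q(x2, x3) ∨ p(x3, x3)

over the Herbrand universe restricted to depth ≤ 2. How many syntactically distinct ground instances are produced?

4

Ground terms of depth ≤ 2:
  With no function symbols every ground term is a constant, so there are exactly 2 ground terms at every depth bound.
  N_0 = 2
  N_1 = 2
  N_2 = 2
So there are 2 ground terms available for substitution.
There are 2 variables to instantiate (x3, x2), each occurring in at least one literal, so different choices give different ground instances.
Number of ground instances = 2^2 = 4.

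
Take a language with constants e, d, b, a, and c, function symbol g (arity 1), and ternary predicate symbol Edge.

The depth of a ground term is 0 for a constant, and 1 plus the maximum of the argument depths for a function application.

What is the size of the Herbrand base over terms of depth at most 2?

3375

First count ground terms of depth ≤ 2.
Write N_k for the number of ground terms of depth ≤ k. A term of depth ≤ k is either a constant or a function symbol applied to arguments of depth ≤ k−1, so N_k = 5 + N_{k-1}.
N_0 = 5
N_1 = 5 + 5 = 10
N_2 = 5 + 10 = 15
So |H| = 15.
Ground atoms are formed by filling each argument slot of a predicate with a term from H, so an r-ary predicate gives |H|^r atoms:
  Edge: 15^3 = 3375
Total ground atoms: 3375.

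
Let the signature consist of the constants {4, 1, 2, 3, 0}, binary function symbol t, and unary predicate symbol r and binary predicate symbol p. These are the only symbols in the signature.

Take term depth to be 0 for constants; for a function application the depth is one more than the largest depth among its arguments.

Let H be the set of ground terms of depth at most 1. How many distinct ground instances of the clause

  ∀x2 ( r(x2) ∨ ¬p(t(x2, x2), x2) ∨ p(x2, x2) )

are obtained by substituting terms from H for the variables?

30

Ground terms of depth ≤ 1:
  If N_k denotes the number of depth-≤k ground terms, the 5 constants give N_0 = 5, and each function symbol of arity r contributes N_{k-1}^r new terms at level k: N_k = 5 + N_{k-1}^2.
  N_0 = 5
  N_1 = 5 + 5^2 = 30
So there are 30 ground terms available for substitution.
There is 1 variable to instantiate (x2),  occurring in at least one literal, so different choices give different ground instances.
Number of ground instances = 30.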